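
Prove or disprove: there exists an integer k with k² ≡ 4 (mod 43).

k = 41

k = 41 works: 41² = 1681, and 1681 − 4 = 1677 = 39·43.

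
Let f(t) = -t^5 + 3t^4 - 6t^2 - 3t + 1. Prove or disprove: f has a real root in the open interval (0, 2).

f(0) = 1 and f(2) = -13, which have opposite signs.
Since f is a polynomial it is continuous on [0, 2].
By the Intermediate Value Theorem f must vanish at some point of (0, 2).

Such a root exists.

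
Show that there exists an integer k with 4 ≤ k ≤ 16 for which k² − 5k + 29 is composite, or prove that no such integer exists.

At k = 13: 13² − 5·13 + 29 = 133 = 7·19, which is composite.

k = 13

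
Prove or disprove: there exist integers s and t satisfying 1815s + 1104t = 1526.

There are no such integers.

Both 1815 and 1104 are divisible by gcd(1815, 1104) = 3, hence so is any combination 1815s + 1104t.
But 1526 = 3·508 + 2, so 3 ∤ 1526.
Hence no integers s, t satisfy the equation.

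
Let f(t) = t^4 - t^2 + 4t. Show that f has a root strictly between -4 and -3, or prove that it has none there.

f has no root in that interval.

f(-4) = 224 and f(-3) = 60, both positive, so a sign-change argument is unavailable; we show f keeps this sign on the whole interval.
Substitute t = -3 − u, where 0 < u < 1 on the interval. Expanding, f(-3 − u) = u^4 + 12u^3 + 53u^2 + 98u + 60.
The nonzero coefficients here are all positive, so for u > 0 every term is positive (or zero), and the constant term 60 is strictly positive.
Therefore f(t) > 0 throughout (-4, -3), and f has no zero there.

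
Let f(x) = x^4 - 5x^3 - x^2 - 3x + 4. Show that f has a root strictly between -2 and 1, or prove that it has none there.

Yes, f has a root in the interval.

f(-2) = 62 and f(1) = -4, which have opposite signs.
Since f is a polynomial it is continuous on [-2, 1].
By the Intermediate Value Theorem, f takes the value 0 somewhere in the open interval.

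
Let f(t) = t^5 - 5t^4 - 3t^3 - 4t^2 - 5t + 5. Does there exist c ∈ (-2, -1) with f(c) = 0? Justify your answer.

f(-2) = -89 and f(-1) = 3, which have opposite signs.
As a polynomial, f is continuous on every closed interval.
By the Intermediate Value Theorem f must vanish at some point of (-2, -1).

Such a root exists.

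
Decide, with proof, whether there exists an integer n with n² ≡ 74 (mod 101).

Apply Euler's criterion with the prime 101: 74 is a quadratic residue iff 74^50 ≡ 1 (mod 101), and a non-residue iff it is ≡ −1.
Squaring successively (mod 101): 74^2 = 5476 ≡ 22; 74^4 ≡ 22² = 484 ≡ 80; 74^8 ≡ 80² = 6400 ≡ 37; 74^16 ≡ 37² = 1369 ≡ 56; 74^32 ≡ 56² = 3136 ≡ 5.
Since 50 = 32 + 16 + 2, 74^50 ≡ 5 · 56 · 22; multiplying out mod 101: 5·56 = 280 ≡ 78, then 78·22 = 1716 ≡ 100. Thus 74^50 ≡ 100 ≡ −1 (mod 101).
The value −1 means 74 is a non-residue modulo 101, so n² ≡ 74 (mod 101) is impossible.

No, no such integer exists.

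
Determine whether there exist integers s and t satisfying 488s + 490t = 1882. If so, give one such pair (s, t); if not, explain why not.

Every value of 488s + 490t is a multiple of gcd(488, 490) = 2; since 2 ∣ 1882, solutions exist.
Dividing through by 2 reduces the equation to 244s + 245t = 941.
Dividing repeatedly: 245 = 1·244 + 1, 244 = 244·1 + 0.
Back-substituting, 1 = 245 − 1·244; that is, 244·(-1) + 245·1 = 1.
Scaling by 941 gives the particular solution (s, t) = (-941, 941).
Adding 4·245 to s and subtracting 4·244 from t gives the tidier solution (39, -35).
Check: 488·39 + 490·(-35) = 19032 − 17150 = 1882. ✓

s = 39, t = -35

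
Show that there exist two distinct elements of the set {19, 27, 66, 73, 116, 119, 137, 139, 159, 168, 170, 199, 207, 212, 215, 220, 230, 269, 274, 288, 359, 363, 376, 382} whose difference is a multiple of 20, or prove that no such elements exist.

The pair (19, 119) works.

Reduce each element mod 20: 19↦19, 27↦7, 66↦6, 73↦13, 116↦16, 119↦19, 137↦17, 139↦19, 159↦19, 168↦8, 170↦10, 199↦19, 207↦7, 212↦12, 215↦15, 220↦0, 230↦10, 269↦9, 274↦14, 288↦8, 359↦19, 363↦3, 376↦16, 382↦2. The residue 19 repeats (at 19 and 119), and 119 − 19 = 100 = 5·20.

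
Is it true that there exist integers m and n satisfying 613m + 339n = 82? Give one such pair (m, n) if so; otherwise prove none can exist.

m = 223, n = -403

Since gcd(613, 339) = 1, every integer is an integer combination of 613 and 339.
Euclidean algorithm: 613 = 1·339 + 274, 339 = 1·274 + 65, 274 = 4·65 + 14, 65 = 4·14 + 9, 14 = 1·9 + 5, 9 = 1·5 + 4, 5 = 1·4 + 1, 4 = 4·1 + 0.
Working back up the chain: 1 = 5 − 1·4 = 5 − (9 − 1·5) = −9 + 2·5 = −9 + 2·(14 − 1·9) = 2·14 − 3·9 = 2·14 − 3·(65 − 4·14) = −3·65 + 14·14 = −3·65 + 14·(274 − 4·65) = 14·274 − 59·65 = 14·274 − 59·(339 − 1·274) = −59·339 + 73·274 = −59·339 + 73·(613 − 1·339) = 73·613 − 132·339. So 613·73 + 339·(-132) = 1.
Times 82: 613·5986 + 339·(-10824) = 82, so (5986, -10824) solves it.
Subtracting 17·339 from m and adding 17·613 to n gives the tidier solution (223, -403).
Check: 613·223 + 339·(-403) = 136699 − 136617 = 82. ✓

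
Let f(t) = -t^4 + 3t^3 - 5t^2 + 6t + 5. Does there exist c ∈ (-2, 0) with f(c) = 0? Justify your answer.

Yes, such a c exists.

f(-2) = -67 and f(0) = 5, which have opposite signs.
As a polynomial, f is continuous on every closed interval.
So by the Intermediate Value Theorem there is a c strictly between -2 and 0 with f(c) = 0.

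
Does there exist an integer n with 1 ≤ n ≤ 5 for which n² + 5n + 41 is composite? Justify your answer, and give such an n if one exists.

At n = 5: 5² + 5·5 + 41 = 91 = 7·13, which is composite.

n = 5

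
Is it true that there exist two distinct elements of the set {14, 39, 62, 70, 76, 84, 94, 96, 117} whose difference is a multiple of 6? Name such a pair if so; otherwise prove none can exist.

Reduce each element mod 6: 14↦2, 39↦3, 62↦2, 70↦4, 76↦4, 84↦0, 94↦4, 96↦0, 117↦3. The residue 2 repeats (at 14 and 62), and 62 − 14 = 48 = 8·6.

Yes: 14 and 62.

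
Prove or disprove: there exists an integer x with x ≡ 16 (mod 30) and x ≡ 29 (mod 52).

gcd(30, 52) = 2. If x ≡ 16 (mod 30) and x ≡ 29 (mod 52), then x ≡ 16 (mod 2) and x ≡ 29 (mod 2).
These are incompatible: 16 − 29 = -13 is not divisible by 2.
Therefore no such x exists.

There is no such integer.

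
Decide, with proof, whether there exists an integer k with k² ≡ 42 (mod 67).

There is no such integer.

Apply Euler's criterion with the prime 67: 42 is a quadratic residue iff 42^33 ≡ 1 (mod 67), and a non-residue iff it is ≡ −1.
Squaring successively (mod 67): 42^2 = 1764 ≡ 22; 42^4 ≡ 22² = 484 ≡ 15; 42^8 ≡ 15² = 225 ≡ 24; 42^16 ≡ 24² = 576 ≡ 40; 42^32 ≡ 40² = 1600 ≡ 59.
Since 33 = 32 + 1, 42^33 ≡ 59 · 42; multiplying out mod 67: 59·42 = 2478 ≡ 66. Thus 42^33 ≡ 66 ≡ −1 (mod 67).
The value −1 means 42 is a non-residue modulo 67, so k² ≡ 42 (mod 67) is impossible.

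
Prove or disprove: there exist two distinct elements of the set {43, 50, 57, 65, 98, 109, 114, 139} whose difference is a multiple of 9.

Two integers differ by a multiple of 9 exactly when they have the same residue mod 9. The residues are 43↦7, 50↦5, 57↦3, 65↦2, 98↦8, 109↦1, 114↦6, 139↦4.
No residue repeats among the 8 elements, so no pair has difference ≡ 0 (mod 9).

There is no such pair.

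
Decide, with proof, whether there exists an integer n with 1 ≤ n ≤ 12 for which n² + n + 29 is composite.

At n = 7: 7² + 7 + 29 = 85 = 5·17, which is composite.

n = 7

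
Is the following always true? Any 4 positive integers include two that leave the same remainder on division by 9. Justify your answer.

Try 4 consecutive integers, 24, 25, 26, 27. Their remainders mod 9 are 6, 7, 8, 0 — pairwise different, as any 4 ≤ 9 consecutive integers have distinct residues.
So no two of them leave the same remainder on division by 9; the claim fails for this set.

No; for instance {24, 25, 26, 27} is a counterexample.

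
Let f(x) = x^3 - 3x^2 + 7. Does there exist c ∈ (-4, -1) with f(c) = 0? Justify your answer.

f(-4) = -105 and f(-1) = 3, which have opposite signs.
f is continuous everywhere (it is a polynomial), in particular on [-4, -1].
By the Intermediate Value Theorem, f takes the value 0 somewhere in the open interval.

Such a root exists.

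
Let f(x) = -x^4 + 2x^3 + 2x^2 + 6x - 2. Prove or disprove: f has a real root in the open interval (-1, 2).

f(-1) = -9 and f(2) = 18, which have opposite signs.
Since f is a polynomial it is continuous on [-1, 2].
By the Intermediate Value Theorem, f takes the value 0 somewhere in the open interval.

Such a root exists.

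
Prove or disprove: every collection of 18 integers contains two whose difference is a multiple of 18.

No; for instance {38, 39, 40, 41, 42, 43, 44, 45, 46, 47, 48, 49, 50, 51, 52, 53, 54, 55} is a counterexample.

Take the 18 consecutive integers 38, 39, …, 55: their residues mod 18 are all distinct because 18 ≤ 18.
Any two of them differ by at most 17 < 18 and by at least 1, so no difference is a multiple of 18.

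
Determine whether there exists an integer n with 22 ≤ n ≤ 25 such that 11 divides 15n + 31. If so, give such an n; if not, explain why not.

There is no such integer n in that range.

For n = 22, 23, 24, 25 the values of 15n + 31 modulo 11 are 9, 2, 6, 10 respectively.
None is 0, so 11 never divides 15n + 31 on this range.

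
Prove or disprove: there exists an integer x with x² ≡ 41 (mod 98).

Work modulo the divisor 7 of 98. If x² ≡ 41 (mod 98) then x² ≡ 6 (mod 7).
Squares mod 7 repeat after x = 3 (as (−x)² = x²); for x = 0..3 they are 0, 1, 4, 2.
So the quadratic residues mod 7 are {0, 1, 2, 4}, and 6 is not among them.
Hence no integer x has x² ≡ 41 (mod 98).

No such integer exists.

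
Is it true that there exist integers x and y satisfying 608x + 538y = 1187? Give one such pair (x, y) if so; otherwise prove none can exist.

Both 608 and 538 are divisible by gcd(608, 538) = 2, hence so is any combination 608x + 538y.
But 1187 is not a multiple of 2 (it leaves remainder 1).
Therefore 608x + 538y = 1187 has no solution in integers.

There are no such integers.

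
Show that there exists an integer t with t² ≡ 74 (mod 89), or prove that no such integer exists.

No such integer exists.

89 is prime, so by Euler's criterion 74 is a square mod 89 iff 74^((89−1)/2) = 74^44 ≡ 1 (mod 89).
Squaring successively (mod 89): 74^2 = 5476 ≡ 47; 74^4 ≡ 47² = 2209 ≡ 73; 74^8 ≡ 73² = 5329 ≡ 78; 74^16 ≡ 78² = 6084 ≡ 32; 74^32 ≡ 32² = 1024 ≡ 45.
Since 44 = 32 + 8 + 4, 74^44 ≡ 45 · 78 · 73; multiplying out mod 89: 45·78 = 3510 ≡ 39, then 39·73 = 2847 ≡ 88. Thus 74^44 ≡ 88 ≡ −1 (mod 89).
The value −1 means 74 is a non-residue modulo 89, so t² ≡ 74 (mod 89) is impossible.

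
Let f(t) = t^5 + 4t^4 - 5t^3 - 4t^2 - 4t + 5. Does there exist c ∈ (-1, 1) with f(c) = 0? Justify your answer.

f(-1) = 13 and f(1) = -3, which have opposite signs.
f is continuous everywhere (it is a polynomial), in particular on [-1, 1].
By the Intermediate Value Theorem f must vanish at some point of (-1, 1).

Yes, such a c exists.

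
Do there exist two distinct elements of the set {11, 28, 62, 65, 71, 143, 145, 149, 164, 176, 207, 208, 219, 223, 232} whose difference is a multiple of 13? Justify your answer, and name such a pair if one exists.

The pair (11, 219) works.

11 mod 13 = 11 and 219 mod 13 = 11, so 219 − 11 = 208 = 16·13.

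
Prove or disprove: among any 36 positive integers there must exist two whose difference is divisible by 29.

Yes.

Each integer lies in one of the 29 residue classes modulo 29.
With 36 integers and only 29 classes, the pigeonhole principle forces two of them, say a and b, into the same class.
Then a ≡ b (mod 29), i.e. 29 ∣ (a − b).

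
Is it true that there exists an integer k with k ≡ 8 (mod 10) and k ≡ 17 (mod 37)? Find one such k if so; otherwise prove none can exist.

Since 10 and 37 share no common factor, CRT says the pair of congruences has a solution (unique mod 370).
Any solution of the first congruence is k = 8 + 10t; substituting into the second, 10t ≡ 17 − 8 ≡ 9 (mod 37).
Invert 10 mod 37 by the Euclidean algorithm: 37 = 3·10 + 7, 10 = 1·7 + 3, 7 = 2·3 + 1, 3 = 3·1 + 0; back-substituting, 1 = 7 − 2·3 = 7 − 2·(10 − 1·7) = −2·10 + 3·7 = −2·10 + 3·(37 − 3·10) = 3·37 − 11·10. Hence 10·(-11) ≡ 1, so 10⁻¹ ≡ -11 ≡ 26 (mod 37).
Multiplying by 26: t ≡ 26·9 = 234 ≡ 12 (mod 37).
With t = 12: k = 8 + 10·12 = 128.
Check: 128 mod 10 = 8, 128 mod 37 = 17. ✓

k = 128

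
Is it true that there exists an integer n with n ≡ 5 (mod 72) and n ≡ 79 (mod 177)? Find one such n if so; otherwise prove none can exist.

Both moduli are multiples of 3 = gcd(72, 177), so any solution would satisfy n ≡ 5 and n ≡ 79 modulo 3 simultaneously.
However 5 ≡ 2 and 79 ≡ 1 (mod 3), and 2 ≠ 1.
Therefore no such n exists.

There is no such integer.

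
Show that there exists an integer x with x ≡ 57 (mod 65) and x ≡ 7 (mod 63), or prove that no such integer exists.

x = 2527

Since 65 and 63 share no common factor, CRT says the pair of congruences has a solution (unique mod 4095).
Write x = 57 + 65t and require 57 + 65t ≡ 7 (mod 63), i.e. 65t ≡ 13 (mod 63).
65 ≡ 2 (mod 63), so this reads 2t ≡ 13 (mod 63). Since 2·32 = 64 = 1·63 + 1, the inverse of 2 mod 63 is 32.
Therefore t ≡ 32·13 = 416 ≡ 38 (mod 63).
With t = 38: x = 57 + 65·38 = 2527.
Indeed 2527 ≡ 57 (mod 65) and 2527 ≡ 7 (mod 63).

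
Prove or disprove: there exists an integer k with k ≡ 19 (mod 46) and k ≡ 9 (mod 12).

k = 249

Here gcd(46, 12) = 2, and both 19 and 9 leave remainder 1 mod 2, so the system is consistent.
The integers ≡ 19 (mod 46) are 19, 65, 111, 157, 203, 249, …; their remainders mod 12 are 7, 5, 3, 1, 11, 9, so k = 249 is the first that is ≡ 9 (mod 12).
Verify: 249 = 5·46 + 19 and 249 = 20·12 + 9. ✓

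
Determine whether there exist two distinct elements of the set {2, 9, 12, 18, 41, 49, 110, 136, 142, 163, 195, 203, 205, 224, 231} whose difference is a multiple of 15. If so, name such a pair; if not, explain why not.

There is no such pair.

Two integers differ by a multiple of 15 exactly when they have the same residue mod 15. The residues are 2↦2, 9↦9, 12↦12, 18↦3, 41↦11, 49↦4, 110↦5, 136↦1, 142↦7, 163↦13, 195↦0, 203↦8, 205↦10, 224↦14, 231↦6.
No residue repeats among the 15 elements, so no pair has difference ≡ 0 (mod 15).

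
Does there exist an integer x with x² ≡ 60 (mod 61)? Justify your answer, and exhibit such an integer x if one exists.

x = 50

x = 50 works: 50² = 2500, and 2500 − 60 = 2440 = 40·61.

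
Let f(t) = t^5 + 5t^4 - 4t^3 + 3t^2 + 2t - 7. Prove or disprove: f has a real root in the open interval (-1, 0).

f(-1) = 2 and f(0) = -7, which have opposite signs.
f is continuous everywhere (it is a polynomial), in particular on [-1, 0].
By the Intermediate Value Theorem f must vanish at some point of (-1, 0).

Such a root exists.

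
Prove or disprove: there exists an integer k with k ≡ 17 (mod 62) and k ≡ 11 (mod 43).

gcd(62, 43) = 1, so the Chinese Remainder Theorem guarantees exactly one residue class mod 2666 satisfying both.
Write k = 17 + 62t and require 17 + 62t ≡ 11 (mod 43), i.e. 62t ≡ 37 (mod 43).
62 ≡ 19 (mod 43), so this reads 19t ≡ 37 (mod 43). Since 19·34 = 646 = 15·43 + 1, the inverse of 19 mod 43 is 34.
Therefore t ≡ 34·37 = 1258 ≡ 11 (mod 43).
With t = 11: k = 17 + 62·11 = 699.
Indeed 699 ≡ 17 (mod 62) and 699 ≡ 11 (mod 43).

k = 699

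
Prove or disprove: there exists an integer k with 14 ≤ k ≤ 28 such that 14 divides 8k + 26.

For k = 14, 15 the values 138, 146 are not multiples of 14. Try k = 16: 8·16 + 26 = 154 = 11·14, which is divisible by 14.

k = 16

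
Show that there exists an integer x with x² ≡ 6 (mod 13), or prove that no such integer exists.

Since (13 − x)² ≡ x² (mod 13), it suffices to square x = 0, 1, …, 6: the residues are 0, 1, 4, 9, 3, 12, 10.
The set of squares mod 13 is therefore {0, 1, 3, 4, 9, 10, 12}, which does not contain 6.
Therefore x² ≡ 6 (mod 13) has no solution.

There is no such integer.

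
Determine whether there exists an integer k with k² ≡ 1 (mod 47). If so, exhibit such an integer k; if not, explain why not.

k = 46

Take k = 46. Then 46² = 2116 = 45·47 + 1, so 46² ≡ 1 (mod 47).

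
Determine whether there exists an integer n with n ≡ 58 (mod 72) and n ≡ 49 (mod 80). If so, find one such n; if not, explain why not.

No, no such integer exists.

Reduce both congruences modulo 8, which divides 72 and 80: they say n ≡ 58 (mod 8) and n ≡ 49 (mod 8).
However 58 ≡ 2 and 49 ≡ 1 (mod 8), and 2 ≠ 1.
Therefore no such n exists.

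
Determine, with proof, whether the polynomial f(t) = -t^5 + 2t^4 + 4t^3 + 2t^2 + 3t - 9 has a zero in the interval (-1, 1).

Yes, f has a root in the interval.

f(-1) = -11 and f(1) = 1, which have opposite signs.
As a polynomial, f is continuous on every closed interval.
By the Intermediate Value Theorem, f takes the value 0 somewhere in the open interval.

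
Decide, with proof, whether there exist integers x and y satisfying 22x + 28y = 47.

Both 22 and 28 are divisible by gcd(22, 28) = 2, hence so is any combination 22x + 28y.
But 47 = 2·23 + 1, so 2 ∤ 47.
Therefore 22x + 28y = 47 has no solution in integers.

There are no such integers.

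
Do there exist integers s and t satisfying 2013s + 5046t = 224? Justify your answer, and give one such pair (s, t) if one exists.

There are no such integers.

gcd(2013, 5046) = 3, so every integer of the form 2013s + 5046t is a multiple of 3.
But 224 is not a multiple of 3 (it leaves remainder 2).
Hence no integers s, t satisfy the equation.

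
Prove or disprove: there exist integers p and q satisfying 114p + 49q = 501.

p = 16, q = -27

114 and 49 are coprime, so 114p + 49q ranges over all of ℤ.
Euclidean algorithm: 114 = 2·49 + 16, 49 = 3·16 + 1, 16 = 16·1 + 0.
Back-substituting, 1 = 49 − 3·16 = 49 − 3·(114 − 2·49) = −3·114 + 7·49; that is, 114·(-3) + 49·7 = 1.
Scaling by 501 gives the particular solution (p, q) = (-1503, 3507).
Shifting by a multiple of (49, −114) keeps it a solution: p = -1503 + 31·49 = 16, q = 3507 − 31·114 = -27.
Indeed 114·16 + 49·(-27) = 1824 − 1323 = 501.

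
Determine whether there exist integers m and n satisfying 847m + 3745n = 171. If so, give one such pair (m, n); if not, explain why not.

No such integers exist.

Any value of 847m + 3745n is a multiple of gcd(847, 3745) = 7.
However 171 leaves remainder 3 on division by 7.
Hence no integers m, n satisfy the equation.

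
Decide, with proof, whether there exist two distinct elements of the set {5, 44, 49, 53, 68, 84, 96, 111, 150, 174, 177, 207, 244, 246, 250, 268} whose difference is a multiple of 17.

There is no such pair.

Two integers differ by a multiple of 17 exactly when they have the same residue mod 17. The residues are 5↦5, 44↦10, 49↦15, 53↦2, 68↦0, 84↦16, 96↦11, 111↦9, 150↦14, 174↦4, 177↦7, 207↦3, 244↦6, 246↦8, 250↦12, 268↦13.
These 16 residues are pairwise different, hence no difference of two elements is divisible by 17.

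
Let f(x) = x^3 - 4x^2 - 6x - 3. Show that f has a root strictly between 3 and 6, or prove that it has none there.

Yes, f has a root in the interval.

f(3) = -30 and f(6) = 33, which have opposite signs.
f is continuous everywhere (it is a polynomial), in particular on [3, 6].
By the Intermediate Value Theorem f must vanish at some point of (3, 6).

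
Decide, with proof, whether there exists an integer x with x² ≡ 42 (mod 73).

Apply Euler's criterion with the prime 73: 42 is a quadratic residue iff 42^36 ≡ 1 (mod 73), and a non-residue iff it is ≡ −1.
Squaring successively (mod 73): 42^2 = 1764 ≡ 12; 42^4 ≡ 12² = 144 ≡ 71; 42^8 ≡ 71² = 5041 ≡ 4; 42^16 ≡ 4² = 16 ≡ 16; 42^32 ≡ 16² = 256 ≡ 37.
Since 36 = 32 + 4, 42^36 ≡ 37 · 71; multiplying out mod 73: 37·71 = 2627 ≡ 72. Thus 42^36 ≡ 72 ≡ −1 (mod 73).
The value −1 means 42 is a non-residue modulo 73, so x² ≡ 42 (mod 73) is impossible.

There is no such integer.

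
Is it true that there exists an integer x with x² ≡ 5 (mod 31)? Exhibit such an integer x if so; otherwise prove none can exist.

x = 25

Take x = 25. Then 25² = 625 = 20·31 + 5, so 25² ≡ 5 (mod 31).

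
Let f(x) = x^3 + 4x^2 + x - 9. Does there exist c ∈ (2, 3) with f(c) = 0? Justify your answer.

f has no root in that interval.

The endpoint values f(2) = 17 and f(3) = 57 are both positive. Claim: f(x) > 0 for every x in (2, 3).
Shift to the endpoint 2: with x = 2 + u (0 < u < 1), one computes f(2 + u) = u^3 + 10u^2 + 29u + 17.
All 4 nonzero coefficients of this polynomial in u are positive; hence for u > 0 the value is a sum of positive terms (the constant 17 among them).
Therefore f(x) > 0 throughout (2, 3), and f has no zero there.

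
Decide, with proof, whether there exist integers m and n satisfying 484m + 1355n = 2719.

484 and 1355 are coprime, so 484m + 1355n ranges over all of ℤ.
Euclidean algorithm: 1355 = 2·484 + 387, 484 = 1·387 + 97, 387 = 3·97 + 96, 97 = 1·96 + 1, 96 = 96·1 + 0.
Working back up the chain: 1 = 97 − 1·96 = 97 − (387 − 3·97) = −387 + 4·97 = −387 + 4·(484 − 1·387) = 4·484 − 5·387 = 4·484 − 5·(1355 − 2·484) = −5·1355 + 14·484. So 484·14 + 1355·(-5) = 1.
Scaling by 2719 gives the particular solution (m, n) = (38066, -13595).
The general solution is m = 38066 + 1355k, n = -13595 − 484k; taking k = -28 gives the smaller pair m = 126, n = -43.
Check: 484·126 + 1355·(-43) = 60984 − 58265 = 2719. ✓

m = 126, n = -43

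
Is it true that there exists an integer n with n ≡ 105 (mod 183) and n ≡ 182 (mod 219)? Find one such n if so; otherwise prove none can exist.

Reduce both congruences modulo 3, which divides 183 and 219: they say n ≡ 105 (mod 3) and n ≡ 182 (mod 3).
But 105 mod 3 = 0 while 182 mod 3 = 2, a contradiction.
So no integer satisfies both congruences.

There is no such integer.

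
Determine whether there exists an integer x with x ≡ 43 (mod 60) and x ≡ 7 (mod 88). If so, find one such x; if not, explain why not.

Here gcd(60, 88) = 4, and both 43 and 7 leave remainder 3 mod 4, so the system is consistent.
Write x = 43 + 60t. Then 60t ≡ 7 − 43 ≡ 52 (mod 88); dividing through by 4 gives 15t ≡ 13 (mod 22).
Note 15·3 = 45 ≡ 1 (mod 22) (as 45 − 1 = 2·22), so 15⁻¹ ≡ 3.
Multiplying by 3: t ≡ 3·13 = 39 ≡ 17 (mod 22).
Then x = 43 + 60·17 = 1063.
Indeed 1063 ≡ 43 (mod 60) and 1063 ≡ 7 (mod 88).

x = 1063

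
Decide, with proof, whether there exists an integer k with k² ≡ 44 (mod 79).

Take k = 26. Then 26² = 676 = 8·79 + 44, so 26² ≡ 44 (mod 79).

k = 26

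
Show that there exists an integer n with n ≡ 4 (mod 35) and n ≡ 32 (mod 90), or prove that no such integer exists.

No, no such integer exists.

Both moduli are multiples of 5 = gcd(35, 90), so any solution would satisfy n ≡ 4 and n ≡ 32 modulo 5 simultaneously.
These are incompatible: 4 − 32 = -28 is not divisible by 5.
Therefore no such n exists.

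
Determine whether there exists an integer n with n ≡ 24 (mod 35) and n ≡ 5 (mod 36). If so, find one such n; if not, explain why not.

n = 689

gcd(35, 36) = 1, so the Chinese Remainder Theorem guarantees exactly one residue class mod 1260 satisfying both.
Write n = 24 + 35t and require 24 + 35t ≡ 5 (mod 36), i.e. 35t ≡ 17 (mod 36).
Invert 35 mod 36 by the Euclidean algorithm: 36 = 1·35 + 1, 35 = 35·1 + 0; back-substituting, 1 = 36 − 1·35. Hence 35·(-1) ≡ 1, so 35⁻¹ ≡ -1 ≡ 35 (mod 36).
Therefore t ≡ 35·17 = 595 ≡ 19 (mod 36).
Taking t = 19 gives n = 24 + 35·19 = 689.
Indeed 689 ≡ 24 (mod 35) and 689 ≡ 5 (mod 36).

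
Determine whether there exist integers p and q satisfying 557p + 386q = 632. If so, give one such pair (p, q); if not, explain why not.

557 and 386 are coprime, so 557p + 386q ranges over all of ℤ.
Dividing repeatedly: 557 = 1·386 + 171, 386 = 2·171 + 44, 171 = 3·44 + 39, 44 = 1·39 + 5, 39 = 7·5 + 4, 5 = 1·4 + 1, 4 = 4·1 + 0.
Back-substituting, 1 = 5 − 1·4 = 5 − (39 − 7·5) = −39 + 8·5 = −39 + 8·(44 − 1·39) = 8·44 − 9·39 = 8·44 − 9·(171 − 3·44) = −9·171 + 35·44 = −9·171 + 35·(386 − 2·171) = 35·386 − 79·171 = 35·386 − 79·(557 − 1·386) = −79·557 + 114·386; that is, 557·(-79) + 386·114 = 1.
Scaling by 632 gives the particular solution (p, q) = (-49928, 72048).
Shifting by a multiple of (386, −557) keeps it a solution: p = -49928 + 130·386 = 252, q = 72048 − 130·557 = -362.
Indeed 557·252 + 386·(-362) = 140364 − 139732 = 632.

p = 252, q = -362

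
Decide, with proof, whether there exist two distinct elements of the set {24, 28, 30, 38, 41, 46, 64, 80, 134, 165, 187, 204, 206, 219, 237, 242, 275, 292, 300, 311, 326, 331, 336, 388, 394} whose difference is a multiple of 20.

Reduce each element mod 20: 24↦4, 28↦8, 30↦10, 38↦18, 41↦1, 46↦6, 64↦4, 80↦0, 134↦14, 165↦5, 187↦7, 204↦4, 206↦6, 219↦19, 237↦17, 242↦2, 275↦15, 292↦12, 300↦0, 311↦11, 326↦6, 331↦11, 336↦16, 388↦8, 394↦14. The residue 4 repeats (at 24 and 64), and 64 − 24 = 40 = 2·20.

Yes: 24 and 64.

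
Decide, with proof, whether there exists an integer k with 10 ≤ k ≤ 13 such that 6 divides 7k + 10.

The values of 7k + 10 for k = 10, 11, 12, 13 are 80, 87, 94, 101; reduced mod 6 these are 2, 3, 4, 5.
None is 0, so 6 never divides 7k + 10 on this range.

No such integer k in that range exists.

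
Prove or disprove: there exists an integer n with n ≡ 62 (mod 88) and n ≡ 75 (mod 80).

gcd(88, 80) = 8. If n ≡ 62 (mod 88) and n ≡ 75 (mod 80), then n ≡ 62 (mod 8) and n ≡ 75 (mod 8).
However 62 ≡ 6 and 75 ≡ 3 (mod 8), and 6 ≠ 3.
Therefore no such n exists.

No such integer exists.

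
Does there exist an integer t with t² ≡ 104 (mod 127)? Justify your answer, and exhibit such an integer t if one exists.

Take t = 72. Then 72² = 5184 = 40·127 + 104, so 72² ≡ 104 (mod 127).

t = 72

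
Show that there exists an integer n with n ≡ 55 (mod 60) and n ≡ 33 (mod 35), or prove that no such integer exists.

No, no such integer exists.

Reduce both congruences modulo 5, which divides 60 and 35: they say n ≡ 55 (mod 5) and n ≡ 33 (mod 5).
These are incompatible: 55 − 33 = 22 is not divisible by 5.
Therefore no such n exists.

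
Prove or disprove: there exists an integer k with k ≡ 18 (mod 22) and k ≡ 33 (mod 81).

The moduli 22 and 81 are coprime, so by the Chinese Remainder Theorem a unique solution modulo 1782 exists.
Any solution of the first congruence is k = 18 + 22t; substituting into the second, 22t ≡ 33 − 18 ≡ 15 (mod 81).
Note 22·70 = 1540 ≡ 1 (mod 81) (as 1540 − 1 = 19·81), so 22⁻¹ ≡ 70.
Multiplying by 70: t ≡ 70·15 = 1050 ≡ 78 (mod 81).
Taking t = 78 gives k = 18 + 22·78 = 1734.
Verify: 1734 = 78·22 + 18 and 1734 = 21·81 + 33. ✓

k = 1734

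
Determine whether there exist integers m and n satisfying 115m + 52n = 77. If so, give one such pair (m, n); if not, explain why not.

m = 7, n = -14

115 and 52 are coprime, so 115m + 52n ranges over all of ℤ.
Euclidean algorithm: 115 = 2·52 + 11, 52 = 4·11 + 8, 11 = 1·8 + 3, 8 = 2·3 + 2, 3 = 1·2 + 1, 2 = 2·1 + 0.
Working back up the chain: 1 = 3 − 1·2 = 3 − (8 − 2·3) = −8 + 3·3 = −8 + 3·(11 − 1·8) = 3·11 − 4·8 = 3·11 − 4·(52 − 4·11) = −4·52 + 19·11 = −4·52 + 19·(115 − 2·52) = 19·115 − 42·52. So 115·19 + 52·(-42) = 1.
Times 77: 115·1463 + 52·(-3234) = 77, so (1463, -3234) solves it.
Shifting by a multiple of (52, −115) keeps it a solution: m = 1463 − 28·52 = 7, n = -3234 + 28·115 = -14.
Check: 115·7 + 52·(-14) = 805 − 728 = 77. ✓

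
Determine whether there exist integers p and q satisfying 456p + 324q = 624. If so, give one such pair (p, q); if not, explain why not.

p = 17, q = -22

Since gcd(456, 324) = 12 and 624 = 12·52, Bézout's identity guarantees a solution.
Dividing through by 12 reduces the equation to 38p + 27q = 52.
Euclidean algorithm: 38 = 1·27 + 11, 27 = 2·11 + 5, 11 = 2·5 + 1, 5 = 5·1 + 0.
Back-substituting, 1 = 11 − 2·5 = 11 − 2·(27 − 2·11) = −2·27 + 5·11 = −2·27 + 5·(38 − 1·27) = 5·38 − 7·27; that is, 38·5 + 27·(-7) = 1.
Times 52: 38·260 + 27·(-364) = 52, so (260, -364) solves it.
The general solution is p = 260 + 27k, q = -364 − 38k; taking k = -9 gives the smaller pair p = 17, q = -22.
Indeed 456·17 + 324·(-22) = 7752 − 7128 = 624.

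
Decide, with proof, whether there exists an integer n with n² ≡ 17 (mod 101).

n = 44

Take n = 44. Then 44² = 1936 = 19·101 + 17, so 44² ≡ 17 (mod 101).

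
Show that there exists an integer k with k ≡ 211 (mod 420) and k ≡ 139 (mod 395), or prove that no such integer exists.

gcd(420, 395) = 5. If k ≡ 211 (mod 420) and k ≡ 139 (mod 395), then k ≡ 211 (mod 5) and k ≡ 139 (mod 5).
But 211 mod 5 = 1 while 139 mod 5 = 4, a contradiction.
So no integer satisfies both congruences.

No, no such integer exists.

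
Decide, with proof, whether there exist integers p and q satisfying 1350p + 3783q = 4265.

gcd(1350, 3783) = 3, so every integer of the form 1350p + 3783q is a multiple of 3.
However 4265 leaves remainder 2 on division by 3.
Therefore 1350p + 3783q = 4265 has no solution in integers.

There are no such integers.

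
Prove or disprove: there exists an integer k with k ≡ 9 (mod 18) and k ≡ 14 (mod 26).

Reduce both congruences modulo 2, which divides 18 and 26: they say k ≡ 9 (mod 2) and k ≡ 14 (mod 2).
But 9 mod 2 = 1 while 14 mod 2 = 0, a contradiction.
So no integer satisfies both congruences.

No, no such integer exists.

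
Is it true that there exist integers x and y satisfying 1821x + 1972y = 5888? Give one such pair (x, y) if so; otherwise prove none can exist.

Since gcd(1821, 1972) = 1, every integer is an integer combination of 1821 and 1972.
Dividing repeatedly: 1972 = 1·1821 + 151, 1821 = 12·151 + 9, 151 = 16·9 + 7, 9 = 1·7 + 2, 7 = 3·2 + 1, 2 = 2·1 + 0.
Unwinding: 1 = 7 − 3·2 = 7 − 3·(9 − 1·7) = −3·9 + 4·7 = −3·9 + 4·(151 − 16·9) = 4·151 − 67·9 = 4·151 − 67·(1821 − 12·151) = −67·1821 + 808·151 = −67·1821 + 808·(1972 − 1·1821) = 808·1972 − 875·1821, i.e. 1821·(-875) + 1972·808 = 1.
Times 5888: 1821·(-5152000) + 1972·4757504 = 5888, so (-5152000, 4757504) solves it.
Adding 2613·1972 to x and subtracting 2613·1821 from y gives the tidier solution (836, -769).
Check: 1821·836 + 1972·(-769) = 1522356 − 1516468 = 5888. ✓

x = 836, y = -769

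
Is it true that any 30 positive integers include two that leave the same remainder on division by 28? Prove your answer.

Partition the integers by their residue mod 28; there are 28 classes.
Since 30 > 28, two of the 30 integers must share a residue class by the pigeonhole principle; call them a and b.
That is, a and b leave the same remainder on division by 28, as claimed.

Yes, this is always true.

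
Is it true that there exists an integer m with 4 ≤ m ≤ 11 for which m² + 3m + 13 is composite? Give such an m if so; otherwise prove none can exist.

At m = 10: 10² + 3·10 + 13 = 143 = 11·13, which is composite.

m = 10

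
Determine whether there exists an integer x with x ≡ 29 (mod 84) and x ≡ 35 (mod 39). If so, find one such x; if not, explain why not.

x = 113

The moduli are not coprime: gcd(84, 39) = 3. Compatibility requires 3 ∣ (35 − 29) = 6, which holds, so solutions exist.
Step through x = 29, 29 + 84, 29 + 2·84, …: the values 29, 113 reduce mod 39 to 29, 35. The value 113 hits 35.
Check: 113 mod 84 = 29, 113 mod 39 = 35. ✓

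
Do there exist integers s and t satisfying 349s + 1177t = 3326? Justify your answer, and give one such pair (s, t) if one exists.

s = 50, t = -12

Since gcd(349, 1177) = 1, every integer is an integer combination of 349 and 1177.
Run the Euclidean algorithm on 1177 and 349: 1177 = 3·349 + 130, 349 = 2·130 + 89, 130 = 1·89 + 41, 89 = 2·41 + 7, 41 = 5·7 + 6, 7 = 1·6 + 1, 6 = 6·1 + 0.
Working back up the chain: 1 = 7 − 1·6 = 7 − (41 − 5·7) = −41 + 6·7 = −41 + 6·(89 − 2·41) = 6·89 − 13·41 = 6·89 − 13·(130 − 1·89) = −13·130 + 19·89 = −13·130 + 19·(349 − 2·130) = 19·349 − 51·130 = 19·349 − 51·(1177 − 3·349) = −51·1177 + 172·349. So 349·172 + 1177·(-51) = 1.
Scaling by 3326 gives the particular solution (s, t) = (572072, -169626).
Shifting by a multiple of (1177, −349) keeps it a solution: s = 572072 − 486·1177 = 50, t = -169626 + 486·349 = -12.
Indeed 349·50 + 1177·(-12) = 17450 − 14124 = 3326.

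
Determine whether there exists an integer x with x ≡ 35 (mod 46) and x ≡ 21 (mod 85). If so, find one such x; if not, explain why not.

gcd(46, 85) = 1, so the Chinese Remainder Theorem guarantees exactly one residue class mod 3910 satisfying both.
Write x = 35 + 46t and require 35 + 46t ≡ 21 (mod 85), i.e. 46t ≡ 71 (mod 85).
To invert 46 modulo 85: 85 = 1·46 + 39, 46 = 1·39 + 7, 39 = 5·7 + 4, 7 = 1·4 + 3, 4 = 1·3 + 1, 3 = 3·1 + 0, and unwinding, 1 = 4 − 1·3 = 4 − (7 − 1·4) = −7 + 2·4 = −7 + 2·(39 − 5·7) = 2·39 − 11·7 = 2·39 − 11·(46 − 1·39) = −11·46 + 13·39 = −11·46 + 13·(85 − 1·46) = 13·85 − 24·46. Thus 46⁻¹ ≡ -24 ≡ 61 (mod 85).
Therefore t ≡ 61·71 = 4331 ≡ 81 (mod 85).
With t = 81: x = 35 + 46·81 = 3761.
Indeed 3761 ≡ 35 (mod 46) and 3761 ≡ 21 (mod 85).

x = 3761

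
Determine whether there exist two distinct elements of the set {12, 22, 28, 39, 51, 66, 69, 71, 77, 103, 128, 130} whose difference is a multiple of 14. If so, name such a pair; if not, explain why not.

Two integers differ by a multiple of 14 exactly when they have the same residue mod 14. The residues are 12↦12, 22↦8, 28↦0, 39↦11, 51↦9, 66↦10, 69↦13, 71↦1, 77↦7, 103↦5, 128↦2, 130↦4.
No residue repeats among the 12 elements, so no pair has difference ≡ 0 (mod 14).

No, no such pair exists.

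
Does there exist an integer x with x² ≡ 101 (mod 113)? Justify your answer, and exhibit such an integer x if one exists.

Apply Euler's criterion with the prime 113: 101 is a quadratic residue iff 101^56 ≡ 1 (mod 113), and a non-residue iff it is ≡ −1.
Squaring successively (mod 113): 101^2 = 10201 ≡ 31; 101^4 ≡ 31² = 961 ≡ 57; 101^8 ≡ 57² = 3249 ≡ 85; 101^16 ≡ 85² = 7225 ≡ 106; 101^32 ≡ 106² = 11236 ≡ 49.
Since 56 = 32 + 16 + 8, 101^56 ≡ 49 · 106 · 85; multiplying out mod 113: 49·106 = 5194 ≡ 109, then 109·85 = 9265 ≡ 112. Thus 101^56 ≡ 112 ≡ −1 (mod 113).
The value −1 means 101 is a non-residue modulo 113, so x² ≡ 101 (mod 113) is impossible.

No, no such integer exists.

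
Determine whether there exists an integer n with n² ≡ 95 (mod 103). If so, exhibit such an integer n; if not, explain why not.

There is no such integer.

103 is prime, so by Euler's criterion 95 is a square mod 103 iff 95^((103−1)/2) = 95^51 ≡ 1 (mod 103).
Repeated squaring mod 103: 95^2 = 9025 ≡ 64; 95^4 ≡ 64² = 4096 ≡ 79; 95^8 ≡ 79² = 6241 ≡ 61; 95^16 ≡ 61² = 3721 ≡ 13; 95^32 ≡ 13² = 169 ≡ 66.
Since 51 = 32 + 16 + 2 + 1, 95^51 ≡ 66 · 13 · 64 · 95; multiplying out mod 103: 66·13 = 858 ≡ 34, then 34·64 = 2176 ≡ 13, then 13·95 = 1235 ≡ 102. Thus 95^51 ≡ 102 ≡ −1 (mod 103).
The value −1 means 95 is a non-residue modulo 103, so n² ≡ 95 (mod 103) is impossible.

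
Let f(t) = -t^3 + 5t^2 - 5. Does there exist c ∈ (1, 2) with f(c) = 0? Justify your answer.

Such a root exists.

f(1) = -1 and f(2) = 7, which have opposite signs.
As a polynomial, f is continuous on every closed interval.
By the Intermediate Value Theorem f must vanish at some point of (1, 2).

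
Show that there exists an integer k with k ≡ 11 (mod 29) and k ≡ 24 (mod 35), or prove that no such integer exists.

Since 29 and 35 share no common factor, CRT says the pair of congruences has a solution (unique mod 1015).
Write k = 11 + 29t and require 11 + 29t ≡ 24 (mod 35), i.e. 29t ≡ 13 (mod 35).
To invert 29 modulo 35: 35 = 1·29 + 6, 29 = 4·6 + 5, 6 = 1·5 + 1, 5 = 5·1 + 0, and unwinding, 1 = 6 − 1·5 = 6 − (29 − 4·6) = −29 + 5·6 = −29 + 5·(35 − 1·29) = 5·35 − 6·29. Thus 29⁻¹ ≡ -6 ≡ 29 (mod 35).
Multiplying by 29: t ≡ 29·13 = 377 ≡ 27 (mod 35).
With t = 27: k = 11 + 29·27 = 794.
Verify: 794 = 27·29 + 11 and 794 = 22·35 + 24. ✓

k = 794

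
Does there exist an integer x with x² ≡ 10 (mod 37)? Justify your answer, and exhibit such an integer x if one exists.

x = 26 works: 26² = 676, and 676 − 10 = 666 = 18·37.

x = 26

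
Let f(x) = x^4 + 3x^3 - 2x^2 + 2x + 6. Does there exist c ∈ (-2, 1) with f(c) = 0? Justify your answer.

Yes, f has a root in the interval.

f(-2) = -14 and f(1) = 10, which have opposite signs.
Since f is a polynomial it is continuous on [-2, 1].
By the Intermediate Value Theorem, f takes the value 0 somewhere in the open interval.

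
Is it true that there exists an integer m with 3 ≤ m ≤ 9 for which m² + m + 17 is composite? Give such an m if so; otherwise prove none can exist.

The values for m = 3, 4, …, 9 are 29, 37, 47, 59, 73, 89, 107, and each of these is prime.
So no value in the range makes the expression composite.

There is no such integer m in that range.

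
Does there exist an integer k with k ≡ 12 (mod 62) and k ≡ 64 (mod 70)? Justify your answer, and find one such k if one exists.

gcd(62, 70) = 2. A simultaneous solution exists iff 12 ≡ 64 (mod 2); here 12 mod 2 = 0 = 64 mod 2, so it does.
Put k = 12 + 62t, so we need 62t ≡ 52 (mod 70), equivalently (divide by 2) 31t ≡ 26 (mod 35).
Invert 31 mod 35 by the Euclidean algorithm: 35 = 1·31 + 4, 31 = 7·4 + 3, 4 = 1·3 + 1, 3 = 3·1 + 0; back-substituting, 1 = 4 − 1·3 = 4 − (31 − 7·4) = −31 + 8·4 = −31 + 8·(35 − 1·31) = 8·35 − 9·31. Hence 31·(-9) ≡ 1, so 31⁻¹ ≡ -9 ≡ 26 (mod 35).
Multiplying by 26: t ≡ 26·26 = 676 ≡ 11 (mod 35).
Then k = 12 + 62·11 = 694.
Check: 694 mod 62 = 12, 694 mod 70 = 64. ✓

k = 694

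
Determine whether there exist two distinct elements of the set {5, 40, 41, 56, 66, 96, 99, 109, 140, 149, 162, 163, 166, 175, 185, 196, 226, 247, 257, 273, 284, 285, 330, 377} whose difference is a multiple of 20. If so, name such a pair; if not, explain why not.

Reduce each element mod 20: 5↦5, 40↦0, 41↦1, 56↦16, 66↦6, 96↦16, 99↦19, 109↦9, 140↦0, 149↦9, 162↦2, 163↦3, 166↦6, 175↦15, 185↦5, 196↦16, 226↦6, 247↦7, 257↦17, 273↦13, 284↦4, 285↦5, 330↦10, 377↦17. The residue 5 repeats (at 5 and 185), and 185 − 5 = 180 = 9·20.

Yes: 5 and 185.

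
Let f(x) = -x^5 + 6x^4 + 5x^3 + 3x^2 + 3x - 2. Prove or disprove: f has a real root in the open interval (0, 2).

f(0) = -2 and f(2) = 120, which have opposite signs.
Since f is a polynomial it is continuous on [0, 2].
By the Intermediate Value Theorem, f takes the value 0 somewhere in the open interval.

Such a root exists.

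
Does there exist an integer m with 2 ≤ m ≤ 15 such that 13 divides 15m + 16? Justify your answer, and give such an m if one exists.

m = 5

Scanning upward from m = 2 gives 46, 61, 76, none divisible by 13. At m = 5 we get 15·5 + 16 = 91, and 91 = 13·7.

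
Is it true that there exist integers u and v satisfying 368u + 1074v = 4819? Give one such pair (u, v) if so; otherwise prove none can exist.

gcd(368, 1074) = 2, so every integer of the form 368u + 1074v is a multiple of 2.
But 4819 = 2·2409 + 1, so 2 ∤ 4819.
So the equation is unsolvable over ℤ.

No such integers exist.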